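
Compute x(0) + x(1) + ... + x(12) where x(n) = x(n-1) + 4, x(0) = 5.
Computing the sequence terms: 5, 9, 13, 17, 21, 25, 29, 33, 37, 41, 45, 49, 53
Adding these values together:

377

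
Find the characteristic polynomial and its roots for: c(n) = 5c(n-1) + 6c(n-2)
Substitute c(n) = rⁿ and divide through by rⁿ⁻²: r² - 5r - 6 = 0
Factor: (r + 1)(r - 6) = 0, so r = -1, 6.
General solution: c(n) = A·(-1)ⁿ + B·6ⁿ

Characteristic: r² - 5r - 6 = 0, Roots: r = -1, 6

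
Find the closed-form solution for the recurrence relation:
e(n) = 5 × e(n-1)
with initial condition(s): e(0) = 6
Recurrence: e(n) = 5 × e(n-1), initial: e(0) = 6.
Each term is 5 times the previous, so this is geometric with ratio 5. After n steps: e(n) = e(0)·5ⁿ = 6·5ⁿ.

e(n) = 6·5ⁿ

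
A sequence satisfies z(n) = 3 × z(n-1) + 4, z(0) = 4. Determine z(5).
Computing step by step:
z(0) = 4
z(1) = 3 × 4 + 4 = 16
z(2) = 3 × 16 + 4 = 52
z(3) = 3 × 52 + 4 = 160
z(4) = 3 × 160 + 4 = 484
z(5) = 3 × 484 + 4 = 1456

1456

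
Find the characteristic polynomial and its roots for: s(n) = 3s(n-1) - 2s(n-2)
Substitute s(n) = rⁿ and divide through by rⁿ⁻²: r² - 3r + 2 = 0
Factor: (r - 1)(r - 2) = 0, so r = 1, 2.
General solution: s(n) = A·1ⁿ + B·2ⁿ

Characteristic: r² - 3r + 2 = 0, Roots: r = 1, 2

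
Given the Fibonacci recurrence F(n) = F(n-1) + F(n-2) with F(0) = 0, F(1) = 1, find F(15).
Computing the sequence terms:
0, 1, 1, 2, 3, 5, 8, 13, 21, 34, 55, 89, 144, 233, 377, 610

610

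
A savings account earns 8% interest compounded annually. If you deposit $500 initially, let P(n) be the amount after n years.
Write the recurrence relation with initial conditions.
Each year the balance grows by 8%, i.e. is multiplied by 1 + 8/100 = 1.08, so P(n) = 1.08 × P(n-1). The initial deposit gives P(0) = 500.
Unrolling gives the closed form P(n) = 500 × (1.08)ⁿ.

P(n) = 1.08 × P(n-1), P(0) = 500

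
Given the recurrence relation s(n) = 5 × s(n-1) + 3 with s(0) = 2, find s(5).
Computing step by step:
s(0) = 2
s(1) = 5 × 2 + 3 = 13
s(2) = 5 × 13 + 3 = 68
s(3) = 5 × 68 + 3 = 343
s(4) = 5 × 343 + 3 = 1718
s(5) = 5 × 1718 + 3 = 8593

8593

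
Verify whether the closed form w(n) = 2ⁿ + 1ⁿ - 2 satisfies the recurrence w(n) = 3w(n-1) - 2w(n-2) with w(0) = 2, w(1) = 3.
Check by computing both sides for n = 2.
From the recurrence with w(0) = 2, w(1) = 3:
  w(0) = 2, w(1) = 3, w(2) = 5
  so the recurrence gives w(2) = 5.
From the proposed closed form w(n) = 2ⁿ + 1ⁿ - 2:
  w(2) = 3.
The recurrence gives 5 but the closed form gives 3, so the closed form does not satisfy the recurrence.

No, the closed form is incorrect.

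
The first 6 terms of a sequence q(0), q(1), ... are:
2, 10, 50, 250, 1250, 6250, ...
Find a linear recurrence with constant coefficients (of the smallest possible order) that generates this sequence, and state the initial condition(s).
Look for the lowest-order linear relation among consecutive terms.
Observation: each term is 5× the previous.
Check at n=2: 5·10 = 50. ✓

q(n) = 5 × q(n-1), q(0) = 2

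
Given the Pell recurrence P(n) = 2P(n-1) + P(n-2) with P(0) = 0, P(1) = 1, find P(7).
Computing the sequence terms:
0, 1, 2, 5, 12, 29, 70, 169

169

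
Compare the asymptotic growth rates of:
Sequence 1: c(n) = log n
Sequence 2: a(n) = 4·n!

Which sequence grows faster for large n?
Comparing growth rates:
Growth-rate hierarchy: log n ≺ any polynomial ≺ any exponential cⁿ (c>1) ≺ n! ≺ nⁿ.
factorial dominates logarithmic asymptotically.

a(n) grows faster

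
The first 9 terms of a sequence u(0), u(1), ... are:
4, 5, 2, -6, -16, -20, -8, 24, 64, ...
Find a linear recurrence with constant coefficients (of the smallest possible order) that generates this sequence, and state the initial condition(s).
Look for the lowest-order linear relation among consecutive terms.
Observation: u(n) - 2·u(n-1) - (-2)·u(n-2) = 0 holds for the shown terms, and no order-1 relation u(n) = α·u(n-1) + β fits.
Check at n=3: 2·2 + (-2)·5 = -6. ✓

u(n) = 2u(n-1) - 2u(n-2), u(0) = 4, u(1) = 5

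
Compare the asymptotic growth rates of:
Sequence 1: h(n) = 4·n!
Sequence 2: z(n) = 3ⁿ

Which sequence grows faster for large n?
Comparing growth rates:
Growth-rate hierarchy: log n ≺ any polynomial ≺ any exponential cⁿ (c>1) ≺ n! ≺ nⁿ.
factorial dominates exponential base 3 asymptotically.

h(n) grows faster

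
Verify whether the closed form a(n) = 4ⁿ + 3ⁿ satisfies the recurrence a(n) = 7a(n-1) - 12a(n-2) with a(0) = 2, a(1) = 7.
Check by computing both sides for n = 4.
From the recurrence with a(0) = 2, a(1) = 7:
  a(0) = 2, a(1) = 7, a(2) = 25, a(3) = 91, a(4) = 337
  so the recurrence gives a(4) = 337.
From the proposed closed form a(n) = 4ⁿ + 3ⁿ:
  a(4) = 337.
Both sides give 337 at n = 4, and the initial condition(s) match, so the closed form is consistent.

Yes, the closed form is correct.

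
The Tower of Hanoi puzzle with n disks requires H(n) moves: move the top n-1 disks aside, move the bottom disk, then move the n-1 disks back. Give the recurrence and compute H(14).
Moving n disks = move the top n-1 disks aside (H(n-1) moves) + move the largest disk (1 move) + move the n-1 disks back on top (H(n-1) moves), so H(n) = 2H(n-1) + 1, with H(1) = 1 (a single disk takes one move).
First terms: 1, 3, 7, 15, 31, 63, … — each is one less than a power of 2. Indeed H(n) + 1 = 2(H(n-1) + 1) with H(1) + 1 = 2, so H(n) + 1 = 2ⁿ and H(n) = 2ⁿ - 1.
Hence H(14) = 2^14 - 1 = 16384 - 1 = 16383.

H(n) = 2H(n-1) + 1, H(1) = 1; H(14) = 16383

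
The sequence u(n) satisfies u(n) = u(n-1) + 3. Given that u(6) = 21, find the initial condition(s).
u(6) = u(0) + 6·3, so u(0) = 21 - 18 = 3.

u(0) = 3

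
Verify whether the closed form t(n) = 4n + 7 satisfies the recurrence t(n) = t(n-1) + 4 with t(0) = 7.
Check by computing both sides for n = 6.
From the recurrence with t(0) = 7:
  t(0) = 7, t(1) = 11, t(2) = 15, t(3) = 19, t(4) = 23, t(5) = 27, t(6) = 31
  so the recurrence gives t(6) = 31.
From the proposed closed form t(n) = 4n + 7:
  t(6) = 31.
Both sides give 31 at n = 6, and the initial condition(s) match, so the closed form is consistent.

Yes, the closed form is correct.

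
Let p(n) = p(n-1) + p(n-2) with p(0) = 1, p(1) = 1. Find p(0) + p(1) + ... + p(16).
Computing the sequence terms: 1, 1, 2, 3, 5, 8, 13, 21, 34, 55, 89, 144, 233, 377, 610, 987, 1597
Adding these values together:

4180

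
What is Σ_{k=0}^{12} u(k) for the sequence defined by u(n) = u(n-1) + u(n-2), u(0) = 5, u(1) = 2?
Computing the sequence terms: 5, 2, 7, 9, 16, 25, 41, 66, 107, 173, 280, 453, 733
Adding these values together:

1917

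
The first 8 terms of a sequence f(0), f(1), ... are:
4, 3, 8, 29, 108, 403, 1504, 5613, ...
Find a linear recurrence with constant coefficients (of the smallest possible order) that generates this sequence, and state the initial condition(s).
Look for the lowest-order linear relation among consecutive terms.
Observation: f(n) - 4·f(n-1) - (-1)·f(n-2) = 0 holds for the shown terms, and no order-1 relation f(n) = α·f(n-1) + β fits.
Check at n=3: 4·8 + (-1)·3 = 29. ✓

f(n) = 4f(n-1) - f(n-2), f(0) = 4, f(1) = 3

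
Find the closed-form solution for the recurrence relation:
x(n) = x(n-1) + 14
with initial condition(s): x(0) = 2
Recurrence: x(n) = x(n-1) + 14, initial: x(0) = 2.
Each step adds 14, so x(n) = x(0) + 14n = 14n + 2.

x(n) = 14n + 2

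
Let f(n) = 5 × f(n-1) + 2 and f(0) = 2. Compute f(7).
Computing step by step:
f(0) = 2
f(1) = 5 × 2 + 2 = 12
f(2) = 5 × 12 + 2 = 62
f(3) = 5 × 62 + 2 = 312
f(4) = 5 × 312 + 2 = 1562
f(5) = 5 × 1562 + 2 = 7812
f(6) = 5 × 7812 + 2 = 39062
f(7) = 5 × 39062 + 2 = 195312

195312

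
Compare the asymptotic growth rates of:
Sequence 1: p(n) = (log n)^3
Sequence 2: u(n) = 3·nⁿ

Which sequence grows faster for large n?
Comparing growth rates:
Growth-rate hierarchy: log n ≺ any polynomial ≺ any exponential cⁿ (c>1) ≺ n! ≺ nⁿ.
super-exponential nⁿ dominates polylogarithmic (log n)^3 asymptotically.

u(n) grows faster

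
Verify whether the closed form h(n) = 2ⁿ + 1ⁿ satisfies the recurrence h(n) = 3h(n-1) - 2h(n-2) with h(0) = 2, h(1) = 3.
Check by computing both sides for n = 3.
From the recurrence with h(0) = 2, h(1) = 3:
  h(0) = 2, h(1) = 3, h(2) = 5, h(3) = 9
  so the recurrence gives h(3) = 9.
From the proposed closed form h(n) = 2ⁿ + 1ⁿ:
  h(3) = 9.
Both sides give 9 at n = 3, and the initial condition(s) match, so the closed form is consistent.

Yes, the closed form is correct.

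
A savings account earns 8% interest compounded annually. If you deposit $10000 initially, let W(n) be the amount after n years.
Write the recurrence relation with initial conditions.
Each year the balance grows by 8%, i.e. is multiplied by 1 + 8/100 = 1.08, so W(n) = 1.08 × W(n-1). The initial deposit gives W(0) = 10000.
Unrolling gives the closed form W(n) = 10000 × (1.08)ⁿ.

W(n) = 1.08 × W(n-1), W(0) = 10000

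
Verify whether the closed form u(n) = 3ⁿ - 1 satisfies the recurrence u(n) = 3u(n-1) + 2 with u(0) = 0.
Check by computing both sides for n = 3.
From the recurrence with u(0) = 0:
  u(0) = 0, u(1) = 2, u(2) = 8, u(3) = 26
  so the recurrence gives u(3) = 26.
From the proposed closed form u(n) = 3ⁿ - 1:
  u(3) = 26.
Both sides give 26 at n = 3, and the initial condition(s) match, so the closed form is consistent.

Yes, the closed form is correct.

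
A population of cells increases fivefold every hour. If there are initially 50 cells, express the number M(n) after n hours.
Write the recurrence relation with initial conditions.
Each hour multiplies the count by 5, so the count after n hours depends only on the count after n-1 hours: M(n) = 5 × M(n-1). The starting count gives M(0) = 50.
Unrolling n times gives the closed form M(n) = 50 × 5ⁿ.

M(n) = 5 × M(n-1), M(0) = 50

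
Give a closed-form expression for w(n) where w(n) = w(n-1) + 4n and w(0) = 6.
Recurrence: w(n) = w(n-1) + 4n, initial: w(0) = 6.
Telescoping: w(n) = w(0) + 4·Σᵢ₌₁ⁿ i = 6 + 4·n(n+1)/2.

w(n) = 4·n(n+1)/2 + 6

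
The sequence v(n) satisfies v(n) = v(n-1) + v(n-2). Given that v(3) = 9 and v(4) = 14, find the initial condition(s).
Work backwards using v(k) = v(k+2) - v(k+1):
v(2) = v(4) - v(3) = 14 - 9 = 5
v(1) = v(3) - v(2) = 9 - 5 = 4
v(0) = v(2) - v(1) = 5 - 4 = 1

v(0) = 1, v(1) = 4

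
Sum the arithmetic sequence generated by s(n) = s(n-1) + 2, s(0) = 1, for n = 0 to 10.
Computing the sequence terms: 1, 3, 5, 7, 9, 11, 13, 15, 17, 19, 21
Adding these values together:

121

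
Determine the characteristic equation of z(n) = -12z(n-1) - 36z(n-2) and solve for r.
Substitute z(n) = rⁿ and divide through by rⁿ⁻²: r² + 12r + 36 = 0
Factor: (r + 6)² = 0, so r = -6 (double root).
General solution: z(n) = (A + Bn)·(-6)ⁿ

Characteristic: r² + 12r + 36 = 0, Roots: r = -6 (double root)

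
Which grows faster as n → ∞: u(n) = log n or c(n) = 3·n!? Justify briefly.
Comparing growth rates:
Growth-rate hierarchy: log n ≺ any polynomial ≺ any exponential cⁿ (c>1) ≺ n! ≺ nⁿ.
factorial dominates logarithmic asymptotically.

c(n) grows faster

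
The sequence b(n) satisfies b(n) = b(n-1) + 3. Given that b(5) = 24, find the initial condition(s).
b(5) = b(0) + 5·3, so b(0) = 24 - 15 = 9.

b(0) = 9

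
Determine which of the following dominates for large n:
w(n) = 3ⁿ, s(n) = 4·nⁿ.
Comparing growth rates:
Growth-rate hierarchy: log n ≺ any polynomial ≺ any exponential cⁿ (c>1) ≺ n! ≺ nⁿ.
super-exponential nⁿ dominates exponential base 3 asymptotically.

s(n) grows faster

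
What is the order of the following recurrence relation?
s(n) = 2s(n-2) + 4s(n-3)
The order is the largest lag k for which s(n-k) appears. Here the deepest term is s(n-3), so the order is 3.

Order 3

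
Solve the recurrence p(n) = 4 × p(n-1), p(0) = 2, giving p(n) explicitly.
Recurrence: p(n) = 4 × p(n-1), initial: p(0) = 2.
Each term is 4 times the previous, so this is geometric with ratio 4. After n steps: p(n) = p(0)·4ⁿ = 2·4ⁿ.

p(n) = 2·4ⁿ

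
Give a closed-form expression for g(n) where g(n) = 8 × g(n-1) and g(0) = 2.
Recurrence: g(n) = 8 × g(n-1), initial: g(0) = 2.
Each term is 8 times the previous, so this is geometric with ratio 8. After n steps: g(n) = g(0)·8ⁿ = 2·8ⁿ.

g(n) = 2·8ⁿ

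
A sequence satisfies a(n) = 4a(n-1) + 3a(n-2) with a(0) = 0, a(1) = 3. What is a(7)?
Computing the sequence terms:
0, 3, 12, 57, 264, 1227, 5700, 26481

26481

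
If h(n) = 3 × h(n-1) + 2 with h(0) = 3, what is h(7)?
Computing step by step:
h(0) = 3
h(1) = 3 × 3 + 2 = 11
h(2) = 3 × 11 + 2 = 35
h(3) = 3 × 35 + 2 = 107
h(4) = 3 × 107 + 2 = 323
h(5) = 3 × 323 + 2 = 971
h(6) = 3 × 971 + 2 = 2915
h(7) = 3 × 2915 + 2 = 8747

8747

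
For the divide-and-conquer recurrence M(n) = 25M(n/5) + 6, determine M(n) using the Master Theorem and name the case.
Master Theorem template: M(n) = a·M(n/b) + f(n).
Here: a=25, b=5, f(n)=6
Compute log_b(a) = log_5(25) = 2.
f(n) = 6 = O(n^(2-ε)) with ε = 2. Case 1: M(n) = Θ(n^log_b(a)) = Θ(n^2).

Case 1: M(n) = Θ(n^2)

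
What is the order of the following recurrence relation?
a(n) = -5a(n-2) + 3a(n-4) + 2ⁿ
The order is the largest lag k for which a(n-k) appears. Here the deepest term is a(n-4) (the 2ⁿ term is non-homogeneous and does not affect the order), so the order is 4.

Order 4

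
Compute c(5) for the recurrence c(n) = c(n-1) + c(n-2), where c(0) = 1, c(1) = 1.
Computing the sequence terms:
1, 1, 2, 3, 5, 8

8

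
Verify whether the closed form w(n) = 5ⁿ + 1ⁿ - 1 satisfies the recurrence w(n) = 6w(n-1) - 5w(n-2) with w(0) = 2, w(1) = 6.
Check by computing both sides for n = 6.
From the recurrence with w(0) = 2, w(1) = 6:
  w(0) = 2, w(1) = 6, w(2) = 26, w(3) = 126, w(4) = 626, w(5) = 3126, w(6) = 15626
  so the recurrence gives w(6) = 15626.
From the proposed closed form w(n) = 5ⁿ + 1ⁿ - 1:
  w(6) = 15625.
The recurrence gives 15626 but the closed form gives 15625, so the closed form does not satisfy the recurrence.

No, the closed form is incorrect.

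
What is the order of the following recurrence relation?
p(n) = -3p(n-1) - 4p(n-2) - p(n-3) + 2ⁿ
The order is the largest lag k for which p(n-k) appears. Here the deepest term is p(n-3) (the 2ⁿ term is non-homogeneous and does not affect the order), so the order is 3.

Order 3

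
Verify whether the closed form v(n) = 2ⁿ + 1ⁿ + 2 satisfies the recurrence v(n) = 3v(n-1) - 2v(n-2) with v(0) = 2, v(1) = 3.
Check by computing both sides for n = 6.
From the recurrence with v(0) = 2, v(1) = 3:
  v(0) = 2, v(1) = 3, v(2) = 5, v(3) = 9, v(4) = 17, v(5) = 33, v(6) = 65
  so the recurrence gives v(6) = 65.
From the proposed closed form v(n) = 2ⁿ + 1ⁿ + 2:
  v(6) = 67.
The recurrence gives 65 but the closed form gives 67, so the closed form does not satisfy the recurrence.

No, the closed form is incorrect.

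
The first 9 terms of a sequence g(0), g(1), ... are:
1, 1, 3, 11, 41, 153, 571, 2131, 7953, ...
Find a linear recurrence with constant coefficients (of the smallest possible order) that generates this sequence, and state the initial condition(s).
Look for the lowest-order linear relation among consecutive terms.
Observation: g(n) - 4·g(n-1) - (-1)·g(n-2) = 0 holds for the shown terms, and no order-1 relation g(n) = α·g(n-1) + β fits.
Check at n=3: 4·3 + (-1)·1 = 11. ✓

g(n) = 4g(n-1) - g(n-2), g(0) = 1, g(1) = 1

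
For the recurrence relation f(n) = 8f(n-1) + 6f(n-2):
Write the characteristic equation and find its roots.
Substitute f(n) = rⁿ and divide through by rⁿ⁻²: r² - 8r - 6 = 0
Discriminant: 8² + 4·6 = 88, not a perfect square, so by the quadratic formula r = (8 ± √88)/2.
General solution: f(n) = A·r₁ⁿ + B·r₂ⁿ where r₁,r₂ = (8 ± √88)/2

Characteristic: r² - 8r - 6 = 0, Roots: r = (8 ± √88)/2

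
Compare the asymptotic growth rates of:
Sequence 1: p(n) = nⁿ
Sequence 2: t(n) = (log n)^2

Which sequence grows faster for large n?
Comparing growth rates:
Growth-rate hierarchy: log n ≺ any polynomial ≺ any exponential cⁿ (c>1) ≺ n! ≺ nⁿ.
super-exponential nⁿ dominates polylogarithmic (log n)^2 asymptotically.

p(n) grows faster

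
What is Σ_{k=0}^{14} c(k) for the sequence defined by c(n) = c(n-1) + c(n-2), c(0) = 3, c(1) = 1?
Computing the sequence terms: 3, 1, 4, 5, 9, 14, 23, 37, 60, 97, 157, 254, 411, 665, 1076
Adding these values together:

2816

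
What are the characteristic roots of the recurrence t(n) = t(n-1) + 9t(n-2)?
Substitute t(n) = rⁿ and divide through by rⁿ⁻²: r² - r - 9 = 0
Discriminant: 1² + 4·9 = 37, not a perfect square, so by the quadratic formula r = (1 ± √37)/2.
General solution: t(n) = A·r₁ⁿ + B·r₂ⁿ where r₁,r₂ = (1 ± √37)/2

Characteristic: r² - r - 9 = 0, Roots: r = (1 ± √37)/2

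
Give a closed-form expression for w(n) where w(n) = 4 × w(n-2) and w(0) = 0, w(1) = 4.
Recurrence: w(n) = 4 × w(n-2), initial: w(0) = 0, w(1) = 4.
Characteristic equation: r² - 4 = 0, which factors as (r - 2)(r + 2) = 0, so r = 2, -2. General solution w(n) = A·2ⁿ + B·(-2)ⁿ. From w(0) = 0: A + B = 0. From w(1) = 4: 2A - 2B = 4. Solving gives A = 1, B = -1.

w(n) = 2ⁿ - (-2)ⁿ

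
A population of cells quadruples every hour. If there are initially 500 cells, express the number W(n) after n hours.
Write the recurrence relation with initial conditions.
Each hour multiplies the count by 4, so the count after n hours depends only on the count after n-1 hours: W(n) = 4 × W(n-1). The starting count gives W(0) = 500.
Unrolling n times gives the closed form W(n) = 500 × 4ⁿ.

W(n) = 4 × W(n-1), W(0) = 500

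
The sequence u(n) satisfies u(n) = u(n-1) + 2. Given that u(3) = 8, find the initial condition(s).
u(3) = u(0) + 3·2, so u(0) = 8 - 6 = 2.

u(0) = 2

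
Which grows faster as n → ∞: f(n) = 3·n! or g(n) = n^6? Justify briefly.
Comparing growth rates:
Growth-rate hierarchy: log n ≺ any polynomial ≺ any exponential cⁿ (c>1) ≺ n! ≺ nⁿ.
factorial dominates polynomial degree 6 asymptotically.

f(n) grows faster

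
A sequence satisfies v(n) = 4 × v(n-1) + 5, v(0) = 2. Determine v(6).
Computing step by step:
v(0) = 2
v(1) = 4 × 2 + 5 = 13
v(2) = 4 × 13 + 5 = 57
v(3) = 4 × 57 + 5 = 233
v(4) = 4 × 233 + 5 = 937
v(5) = 4 × 937 + 5 = 3753
v(6) = 4 × 3753 + 5 = 15017

15017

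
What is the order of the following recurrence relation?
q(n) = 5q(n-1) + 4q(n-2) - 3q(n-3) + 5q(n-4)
The order is the largest lag k for which q(n-k) appears. Here the deepest term is q(n-4), so the order is 4.

Order 4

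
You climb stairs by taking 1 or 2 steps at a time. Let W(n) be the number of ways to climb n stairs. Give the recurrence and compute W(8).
Condition on the size of the last step (1 to 2): before it there were n-1, …, n-2 stairs climbed, and these cases are disjoint, so W(n) = W(n-1) + W(n-2) (Fibonacci-type sequence).
Initial conditions by direct count (compositions of i into parts ≤ 2): W(1) = 1; W(2) = 2.
Iterating the recurrence: W(3) = 3, W(4) = 5, W(5) = 8, W(6) = 13, W(7) = 21, W(8) = 34.

W(n) = W(n-1) + W(n-2), W(1) = 1, W(2) = 2; W(8) = 34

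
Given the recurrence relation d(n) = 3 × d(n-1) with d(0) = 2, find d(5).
Computing step by step:
d(0) = 2
d(1) = 3 × 2 = 6
d(2) = 3 × 6 = 18
d(3) = 3 × 18 = 54
d(4) = 3 × 54 = 162
d(5) = 3 × 162 = 486

486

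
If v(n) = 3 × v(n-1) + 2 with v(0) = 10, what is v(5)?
Computing step by step:
v(0) = 10
v(1) = 3 × 10 + 2 = 32
v(2) = 3 × 32 + 2 = 98
v(3) = 3 × 98 + 2 = 296
v(4) = 3 × 296 + 2 = 890
v(5) = 3 × 890 + 2 = 2672

2672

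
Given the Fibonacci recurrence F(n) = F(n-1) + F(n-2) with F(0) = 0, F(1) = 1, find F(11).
Computing the sequence terms:
0, 1, 1, 2, 3, 5, 8, 13, 21, 34, 55, 89

89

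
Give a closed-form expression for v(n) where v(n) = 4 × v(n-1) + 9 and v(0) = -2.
Recurrence: v(n) = 4 × v(n-1) + 9, initial: v(0) = -2.
Try v(n) = A·4ⁿ + C. Substituting: A·4ⁿ + C = 4(A·4ⁿ⁻¹ + C) + 9 = A·4ⁿ + 4C + 9, so C = 4C + 9, giving C = -3. Then v(0) = A - 3 = -2 gives A = 1.

v(n) = 4ⁿ - 3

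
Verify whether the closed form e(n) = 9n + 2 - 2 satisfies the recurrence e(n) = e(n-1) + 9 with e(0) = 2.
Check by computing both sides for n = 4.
From the recurrence with e(0) = 2:
  e(0) = 2, e(1) = 11, e(2) = 20, e(3) = 29, e(4) = 38
  so the recurrence gives e(4) = 38.
From the proposed closed form e(n) = 9n + 2 - 2:
  e(4) = 36.
The recurrence gives 38 but the closed form gives 36, so the closed form does not satisfy the recurrence.

No, the closed form is incorrect.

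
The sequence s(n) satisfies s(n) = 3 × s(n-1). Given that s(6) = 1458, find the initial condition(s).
In general s(n) = 3ⁿ · s(0). At n = 6: s(0) = s(6) / 3^6 = 1458 / 729 = 2.

s(0) = 2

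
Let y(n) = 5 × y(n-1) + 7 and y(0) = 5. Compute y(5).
Computing step by step:
y(0) = 5
y(1) = 5 × 5 + 7 = 32
y(2) = 5 × 32 + 7 = 167
y(3) = 5 × 167 + 7 = 842
y(4) = 5 × 842 + 7 = 4217
y(5) = 5 × 4217 + 7 = 21092

21092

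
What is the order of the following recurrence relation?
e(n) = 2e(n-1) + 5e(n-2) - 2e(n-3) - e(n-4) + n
The order is the largest lag k for which e(n-k) appears. Here the deepest term is e(n-4) (the n term is non-homogeneous and does not affect the order), so the order is 4.

Order 4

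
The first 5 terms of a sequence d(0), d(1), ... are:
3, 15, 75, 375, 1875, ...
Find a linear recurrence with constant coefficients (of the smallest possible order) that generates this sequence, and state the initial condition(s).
Look for the lowest-order linear relation among consecutive terms.
Observation: each term is 5× the previous.
Check at n=2: 5·15 = 75. ✓

d(n) = 5 × d(n-1), d(0) = 3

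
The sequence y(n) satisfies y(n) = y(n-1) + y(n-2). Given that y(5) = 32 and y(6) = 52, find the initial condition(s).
Work backwards using y(k) = y(k+2) - y(k+1):
y(4) = y(6) - y(5) = 52 - 32 = 20
y(3) = y(5) - y(4) = 32 - 20 = 12
y(2) = y(4) - y(3) = 20 - 12 = 8
y(1) = y(3) - y(2) = 12 - 8 = 4
y(0) = y(2) - y(1) = 8 - 4 = 4

y(0) = 4, y(1) = 4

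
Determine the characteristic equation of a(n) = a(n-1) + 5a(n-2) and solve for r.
Substitute a(n) = rⁿ and divide through by rⁿ⁻²: r² - r - 5 = 0
Discriminant: 1² + 4·5 = 21, not a perfect square, so by the quadratic formula r = (1 ± √21)/2.
General solution: a(n) = A·r₁ⁿ + B·r₂ⁿ where r₁,r₂ = (1 ± √21)/2

Characteristic: r² - r - 5 = 0, Roots: r = (1 ± √21)/2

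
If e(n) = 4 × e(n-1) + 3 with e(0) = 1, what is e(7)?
Computing step by step:
e(0) = 1
e(1) = 4 × 1 + 3 = 7
e(2) = 4 × 7 + 3 = 31
e(3) = 4 × 31 + 3 = 127
e(4) = 4 × 127 + 3 = 511
e(5) = 4 × 511 + 3 = 2047
e(6) = 4 × 2047 + 3 = 8191
e(7) = 4 × 8191 + 3 = 32767

32767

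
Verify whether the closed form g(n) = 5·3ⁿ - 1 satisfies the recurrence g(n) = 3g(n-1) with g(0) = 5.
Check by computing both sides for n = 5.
From the recurrence with g(0) = 5:
  g(0) = 5, g(1) = 15, g(2) = 45, g(3) = 135, g(4) = 405, g(5) = 1215
  so the recurrence gives g(5) = 1215.
From the proposed closed form g(n) = 5·3ⁿ - 1:
  g(5) = 1214.
The recurrence gives 1215 but the closed form gives 1214, so the closed form does not satisfy the recurrence.

No, the closed form is incorrect.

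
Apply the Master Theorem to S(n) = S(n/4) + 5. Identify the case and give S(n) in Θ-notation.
Master Theorem template: S(n) = a·S(n/b) + f(n).
Here: a=1, b=4, f(n)=5
Compute log_b(a) = log_4(1) = 0.
f(n) = 5 = Θ(1). Case 2: S(n) = Θ(log n).

Case 2: S(n) = Θ(log n)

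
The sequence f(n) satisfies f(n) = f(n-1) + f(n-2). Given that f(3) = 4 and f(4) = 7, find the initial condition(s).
Work backwards using f(k) = f(k+2) - f(k+1):
f(2) = f(4) - f(3) = 7 - 4 = 3
f(1) = f(3) - f(2) = 4 - 3 = 1
f(0) = f(2) - f(1) = 3 - 1 = 2

f(0) = 2, f(1) = 1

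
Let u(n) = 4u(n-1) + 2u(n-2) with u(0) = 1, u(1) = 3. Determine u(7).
Computing the sequence terms:
1, 3, 14, 62, 276, 1228, 5464, 24312

24312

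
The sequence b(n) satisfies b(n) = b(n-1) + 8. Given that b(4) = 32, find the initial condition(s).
b(4) = b(0) + 4·8, so b(0) = 32 - 32 = 0.

b(0) = 0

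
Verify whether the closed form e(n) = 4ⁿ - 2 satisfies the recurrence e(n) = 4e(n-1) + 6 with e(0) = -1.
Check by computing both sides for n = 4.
From the recurrence with e(0) = -1:
  e(0) = -1, e(1) = 2, e(2) = 14, e(3) = 62, e(4) = 254
  so the recurrence gives e(4) = 254.
From the proposed closed form e(n) = 4ⁿ - 2:
  e(4) = 254.
Both sides give 254 at n = 4, and the initial condition(s) match, so the closed form is consistent.

Yes, the closed form is correct.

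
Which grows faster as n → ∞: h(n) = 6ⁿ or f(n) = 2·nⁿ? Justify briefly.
Comparing growth rates:
Growth-rate hierarchy: log n ≺ any polynomial ≺ any exponential cⁿ (c>1) ≺ n! ≺ nⁿ.
super-exponential nⁿ dominates exponential base 6 asymptotically.

f(n) grows faster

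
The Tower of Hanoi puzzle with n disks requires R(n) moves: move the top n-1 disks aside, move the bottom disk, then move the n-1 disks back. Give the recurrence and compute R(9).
Moving n disks = move the top n-1 disks aside (R(n-1) moves) + move the largest disk (1 move) + move the n-1 disks back on top (R(n-1) moves), so R(n) = 2R(n-1) + 1, with R(1) = 1 (a single disk takes one move).
First terms: 1, 3, 7, 15, 31, 63, … — each is one less than a power of 2. Indeed R(n) + 1 = 2(R(n-1) + 1) with R(1) + 1 = 2, so R(n) + 1 = 2ⁿ and R(n) = 2ⁿ - 1.
Hence R(9) = 2^9 - 1 = 512 - 1 = 511.

R(n) = 2R(n-1) + 1, R(1) = 1; R(9) = 511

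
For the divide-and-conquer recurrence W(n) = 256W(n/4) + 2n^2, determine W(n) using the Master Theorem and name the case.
Master Theorem template: W(n) = a·W(n/b) + f(n).
Here: a=256, b=4, f(n)=2n^2
Compute log_b(a) = log_4(256) = 4.
f(n) = 2n^2 = O(n^(4-ε)) with ε = 2. Case 1: W(n) = Θ(n^log_b(a)) = Θ(n^4).

Case 1: W(n) = Θ(n^4)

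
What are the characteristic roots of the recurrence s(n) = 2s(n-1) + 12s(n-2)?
Substitute s(n) = rⁿ and divide through by rⁿ⁻²: r² - 2r - 12 = 0
Discriminant: 2² + 4·12 = 52, not a perfect square, so by the quadratic formula r = (2 ± √52)/2.
General solution: s(n) = A·r₁ⁿ + B·r₂ⁿ where r₁,r₂ = (2 ± √52)/2

Characteristic: r² - 2r - 12 = 0, Roots: r = (2 ± √52)/2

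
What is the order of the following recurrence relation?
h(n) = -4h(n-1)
The order is the largest lag k for which h(n-k) appears. Here the deepest term is h(n-1), so the order is 1.

Order 1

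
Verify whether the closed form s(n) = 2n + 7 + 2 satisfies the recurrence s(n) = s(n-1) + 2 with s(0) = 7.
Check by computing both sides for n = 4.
From the recurrence with s(0) = 7:
  s(0) = 7, s(1) = 9, s(2) = 11, s(3) = 13, s(4) = 15
  so the recurrence gives s(4) = 15.
From the proposed closed form s(n) = 2n + 7 + 2:
  s(4) = 17.
The recurrence gives 15 but the closed form gives 17, so the closed form does not satisfy the recurrence.

No, the closed form is incorrect.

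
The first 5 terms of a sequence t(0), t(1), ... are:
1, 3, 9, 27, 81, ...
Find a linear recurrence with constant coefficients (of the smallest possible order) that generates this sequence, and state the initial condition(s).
Look for the lowest-order linear relation among consecutive terms.
Observation: each term is 3× the previous.
Check at n=2: 3·3 = 9. ✓

t(n) = 3 × t(n-1), t(0) = 1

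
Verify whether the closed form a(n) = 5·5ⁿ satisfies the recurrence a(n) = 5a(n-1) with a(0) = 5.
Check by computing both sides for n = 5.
From the recurrence with a(0) = 5:
  a(0) = 5, a(1) = 25, a(2) = 125, a(3) = 625, a(4) = 3125, a(5) = 15625
  so the recurrence gives a(5) = 15625.
From the proposed closed form a(n) = 5·5ⁿ:
  a(5) = 15625.
Both sides give 15625 at n = 5, and the initial condition(s) match, so the closed form is consistent.

Yes, the closed form is correct.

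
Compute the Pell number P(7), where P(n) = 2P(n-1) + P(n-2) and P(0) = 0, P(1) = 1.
Computing the sequence terms:
0, 1, 2, 5, 12, 29, 70, 169

169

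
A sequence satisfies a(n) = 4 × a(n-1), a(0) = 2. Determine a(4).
Computing step by step:
a(0) = 2
a(1) = 4 × 2 = 8
a(2) = 4 × 8 = 32
a(3) = 4 × 32 = 128
a(4) = 4 × 128 = 512

512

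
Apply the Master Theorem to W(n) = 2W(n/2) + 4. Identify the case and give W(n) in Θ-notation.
Master Theorem template: W(n) = a·W(n/b) + f(n).
Here: a=2, b=2, f(n)=4
Compute log_b(a) = log_2(2) = 1.
f(n) = 4 = O(n^(1-ε)) with ε = 1. Case 1: W(n) = Θ(n^log_b(a)) = Θ(n).

Case 1: W(n) = Θ(n)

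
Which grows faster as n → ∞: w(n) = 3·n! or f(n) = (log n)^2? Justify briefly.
Comparing growth rates:
Growth-rate hierarchy: log n ≺ any polynomial ≺ any exponential cⁿ (c>1) ≺ n! ≺ nⁿ.
factorial dominates polylogarithmic (log n)^2 asymptotically.

w(n) grows faster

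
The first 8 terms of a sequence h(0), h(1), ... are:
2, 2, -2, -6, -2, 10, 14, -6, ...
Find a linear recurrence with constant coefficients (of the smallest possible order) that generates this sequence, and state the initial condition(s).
Look for the lowest-order linear relation among consecutive terms.
Observation: h(n) - 1·h(n-1) - (-2)·h(n-2) = 0 holds for the shown terms, and no order-1 relation h(n) = α·h(n-1) + β fits.
Check at n=3: 1·-2 + (-2)·2 = -6. ✓

h(n) = h(n-1) - 2h(n-2), h(0) = 2, h(1) = 2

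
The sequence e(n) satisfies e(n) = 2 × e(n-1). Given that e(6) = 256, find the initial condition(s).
In general e(n) = 2ⁿ · e(0). At n = 6: e(0) = e(6) / 2^6 = 256 / 64 = 4.

e(0) = 4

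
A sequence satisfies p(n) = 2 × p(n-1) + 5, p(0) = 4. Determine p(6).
Computing step by step:
p(0) = 4
p(1) = 2 × 4 + 5 = 13
p(2) = 2 × 13 + 5 = 31
p(3) = 2 × 31 + 5 = 67
p(4) = 2 × 67 + 5 = 139
p(5) = 2 × 139 + 5 = 283
p(6) = 2 × 283 + 5 = 571

571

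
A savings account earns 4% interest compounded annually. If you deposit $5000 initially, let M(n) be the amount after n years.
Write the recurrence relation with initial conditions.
Each year the balance grows by 4%, i.e. is multiplied by 1 + 4/100 = 1.04, so M(n) = 1.04 × M(n-1). The initial deposit gives M(0) = 5000.
Unrolling gives the closed form M(n) = 5000 × (1.04)ⁿ.

M(n) = 1.04 × M(n-1), M(0) = 5000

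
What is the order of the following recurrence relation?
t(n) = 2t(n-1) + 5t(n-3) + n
The order is the largest lag k for which t(n-k) appears. Here the deepest term is t(n-3) (the n term is non-homogeneous and does not affect the order), so the order is 3.

Order 3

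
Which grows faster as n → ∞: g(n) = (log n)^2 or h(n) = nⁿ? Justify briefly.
Comparing growth rates:
Growth-rate hierarchy: log n ≺ any polynomial ≺ any exponential cⁿ (c>1) ≺ n! ≺ nⁿ.
super-exponential nⁿ dominates polylogarithmic (log n)^2 asymptotically.

h(n) grows faster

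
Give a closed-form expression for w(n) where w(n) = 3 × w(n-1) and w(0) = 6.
Recurrence: w(n) = 3 × w(n-1), initial: w(0) = 6.
Each term is 3 times the previous, so this is geometric with ratio 3. After n steps: w(n) = w(0)·3ⁿ = 6·3ⁿ.

w(n) = 6·3ⁿ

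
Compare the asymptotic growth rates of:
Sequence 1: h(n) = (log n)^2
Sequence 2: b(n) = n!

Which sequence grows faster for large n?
Comparing growth rates:
Growth-rate hierarchy: log n ≺ any polynomial ≺ any exponential cⁿ (c>1) ≺ n! ≺ nⁿ.
factorial dominates polylogarithmic (log n)^2 asymptotically.

b(n) grows faster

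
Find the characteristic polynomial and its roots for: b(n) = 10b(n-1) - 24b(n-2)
Substitute b(n) = rⁿ and divide through by rⁿ⁻²: r² - 10r + 24 = 0
Factor: (r - 4)(r - 6) = 0, so r = 4, 6.
General solution: b(n) = A·4ⁿ + B·6ⁿ

Characteristic: r² - 10r + 24 = 0, Roots: r = 4, 6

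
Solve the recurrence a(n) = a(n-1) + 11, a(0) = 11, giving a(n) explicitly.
Recurrence: a(n) = a(n-1) + 11, initial: a(0) = 11.
Each step adds 11, so a(n) = a(0) + 11n = 11n + 11.

a(n) = 11n + 11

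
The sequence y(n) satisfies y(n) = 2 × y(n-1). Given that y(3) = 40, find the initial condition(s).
In general y(n) = 2ⁿ · y(0). At n = 3: y(0) = y(3) / 2^3 = 40 / 8 = 5.

y(0) = 5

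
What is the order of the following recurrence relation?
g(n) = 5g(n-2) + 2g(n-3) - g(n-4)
The order is the largest lag k for which g(n-k) appears. Here the deepest term is g(n-4), so the order is 4.

Order 4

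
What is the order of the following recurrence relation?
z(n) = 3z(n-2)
The order is the largest lag k for which z(n-k) appears. Here the deepest term is z(n-2), so the order is 2.

Order 2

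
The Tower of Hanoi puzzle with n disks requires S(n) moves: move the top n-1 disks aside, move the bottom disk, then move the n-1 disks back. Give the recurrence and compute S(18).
Moving n disks = move the top n-1 disks aside (S(n-1) moves) + move the largest disk (1 move) + move the n-1 disks back on top (S(n-1) moves), so S(n) = 2S(n-1) + 1, with S(1) = 1 (a single disk takes one move).
First terms: 1, 3, 7, 15, 31, 63, … — each is one less than a power of 2. Indeed S(n) + 1 = 2(S(n-1) + 1) with S(1) + 1 = 2, so S(n) + 1 = 2ⁿ and S(n) = 2ⁿ - 1.
Hence S(18) = 2^18 - 1 = 262144 - 1 = 262143.

S(n) = 2S(n-1) + 1, S(1) = 1; S(18) = 262143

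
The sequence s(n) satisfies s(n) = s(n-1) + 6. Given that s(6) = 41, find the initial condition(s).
s(6) = s(0) + 6·6, so s(0) = 41 - 36 = 5.

s(0) = 5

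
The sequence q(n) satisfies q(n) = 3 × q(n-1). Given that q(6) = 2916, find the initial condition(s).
In general q(n) = 3ⁿ · q(0). At n = 6: q(0) = q(6) / 3^6 = 2916 / 729 = 4.

q(0) = 4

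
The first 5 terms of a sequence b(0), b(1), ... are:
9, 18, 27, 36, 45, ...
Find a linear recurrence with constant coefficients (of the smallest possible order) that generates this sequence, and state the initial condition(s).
Look for the lowest-order linear relation among consecutive terms.
Observation: consecutive differences are constant (= 9).
Check at n=2: 1·18 + 9 = 27. ✓

b(n) = b(n-1) + 9, b(0) = 9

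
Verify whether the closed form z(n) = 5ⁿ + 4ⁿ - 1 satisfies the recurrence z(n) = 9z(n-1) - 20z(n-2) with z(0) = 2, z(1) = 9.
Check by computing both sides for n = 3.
From the recurrence with z(0) = 2, z(1) = 9:
  z(0) = 2, z(1) = 9, z(2) = 41, z(3) = 189
  so the recurrence gives z(3) = 189.
From the proposed closed form z(n) = 5ⁿ + 4ⁿ - 1:
  z(3) = 188.
The recurrence gives 189 but the closed form gives 188, so the closed form does not satisfy the recurrence.

No, the closed form is incorrect.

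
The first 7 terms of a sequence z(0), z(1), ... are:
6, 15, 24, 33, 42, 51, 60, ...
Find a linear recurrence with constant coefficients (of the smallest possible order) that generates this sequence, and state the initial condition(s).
Look for the lowest-order linear relation among consecutive terms.
Observation: consecutive differences are constant (= 9).
Check at n=2: 1·15 + 9 = 24. ✓

z(n) = z(n-1) + 9, z(0) = 6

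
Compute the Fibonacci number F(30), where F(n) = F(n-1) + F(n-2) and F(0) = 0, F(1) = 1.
Computing the sequence terms:
0, 1, 1, 2, 3, 5, 8, 13, 21, 34, 55, 89, 144, 233, 377, 610, 987, 1597, 2584, 4181, 6765, 10946, 17711, 28657, 46368, 75025, 121393, 196418, 317811, 514229, 832040

832040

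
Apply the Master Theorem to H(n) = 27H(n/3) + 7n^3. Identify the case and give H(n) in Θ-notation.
Master Theorem template: H(n) = a·H(n/b) + f(n).
Here: a=27, b=3, f(n)=7n^3
Compute log_b(a) = log_3(27) = 3.
f(n) = 7n^3 = Θ(n^3). Case 2: H(n) = Θ(n^3 log n).

Case 2: H(n) = Θ(n^3 log n)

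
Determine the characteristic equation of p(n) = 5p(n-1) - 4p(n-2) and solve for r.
Substitute p(n) = rⁿ and divide through by rⁿ⁻²: r² - 5r + 4 = 0
Factor: (r - 4)(r - 1) = 0, so r = 4, 1.
General solution: p(n) = A·4ⁿ + B·1ⁿ

Characteristic: r² - 5r + 4 = 0, Roots: r = 4, 1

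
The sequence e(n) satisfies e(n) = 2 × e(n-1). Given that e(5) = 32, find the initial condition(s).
In general e(n) = 2ⁿ · e(0). At n = 5: e(0) = e(5) / 2^5 = 32 / 32 = 1.

e(0) = 1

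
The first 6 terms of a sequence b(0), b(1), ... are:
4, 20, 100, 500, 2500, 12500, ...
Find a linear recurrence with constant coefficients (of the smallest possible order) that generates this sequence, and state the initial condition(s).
Look for the lowest-order linear relation among consecutive terms.
Observation: each term is 5× the previous.
Check at n=2: 5·20 = 100. ✓

b(n) = 5 × b(n-1), b(0) = 4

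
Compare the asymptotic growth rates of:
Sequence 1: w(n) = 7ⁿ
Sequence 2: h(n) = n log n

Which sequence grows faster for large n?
Comparing growth rates:
Growth-rate hierarchy: log n ≺ any polynomial ≺ any exponential cⁿ (c>1) ≺ n! ≺ nⁿ.
exponential base 7 dominates polynomial degree 1 (with log factor) asymptotically.

w(n) grows faster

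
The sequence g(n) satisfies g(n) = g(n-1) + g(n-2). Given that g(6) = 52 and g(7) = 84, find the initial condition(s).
Work backwards using g(k) = g(k+2) - g(k+1):
g(5) = g(7) - g(6) = 84 - 52 = 32
g(4) = g(6) - g(5) = 52 - 32 = 20
g(3) = g(5) - g(4) = 32 - 20 = 12
g(2) = g(4) - g(3) = 20 - 12 = 8
g(1) = g(3) - g(2) = 12 - 8 = 4
g(0) = g(2) - g(1) = 8 - 4 = 4

g(0) = 4, g(1) = 4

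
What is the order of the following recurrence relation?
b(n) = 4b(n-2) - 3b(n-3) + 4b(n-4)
The order is the largest lag k for which b(n-k) appears. Here the deepest term is b(n-4), so the order is 4.

Order 4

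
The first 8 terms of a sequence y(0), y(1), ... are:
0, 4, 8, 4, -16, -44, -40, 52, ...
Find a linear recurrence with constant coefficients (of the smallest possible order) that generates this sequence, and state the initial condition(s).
Look for the lowest-order linear relation among consecutive terms.
Observation: y(n) - 2·y(n-1) - (-3)·y(n-2) = 0 holds for the shown terms, and no order-1 relation y(n) = α·y(n-1) + β fits.
Check at n=3: 2·8 + (-3)·4 = 4. ✓

y(n) = 2y(n-1) - 3y(n-2), y(0) = 0, y(1) = 4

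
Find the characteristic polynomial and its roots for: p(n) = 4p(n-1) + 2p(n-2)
Substitute p(n) = rⁿ and divide through by rⁿ⁻²: r² - 4r - 2 = 0
Discriminant: 4² + 4·2 = 24, not a perfect square, so by the quadratic formula r = (4 ± √24)/2.
General solution: p(n) = A·r₁ⁿ + B·r₂ⁿ where r₁,r₂ = (4 ± √24)/2

Characteristic: r² - 4r - 2 = 0, Roots: r = (4 ± √24)/2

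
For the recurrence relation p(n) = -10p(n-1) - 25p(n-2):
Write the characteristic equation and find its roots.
Substitute p(n) = rⁿ and divide through by rⁿ⁻²: r² + 10r + 25 = 0
Factor: (r + 5)² = 0, so r = -5 (double root).
General solution: p(n) = (A + Bn)·(-5)ⁿ

Characteristic: r² + 10r + 25 = 0, Roots: r = -5 (double root)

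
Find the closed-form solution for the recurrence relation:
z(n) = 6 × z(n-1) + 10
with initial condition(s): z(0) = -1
Recurrence: z(n) = 6 × z(n-1) + 10, initial: z(0) = -1.
Try z(n) = A·6ⁿ + C. Substituting: A·6ⁿ + C = 6(A·6ⁿ⁻¹ + C) + 10 = A·6ⁿ + 6C + 10, so C = 6C + 10, giving C = -2. Then z(0) = A - 2 = -1 gives A = 1.

z(n) = 6ⁿ - 2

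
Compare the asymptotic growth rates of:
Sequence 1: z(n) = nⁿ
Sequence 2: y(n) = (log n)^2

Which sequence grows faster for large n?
Comparing growth rates:
Growth-rate hierarchy: log n ≺ any polynomial ≺ any exponential cⁿ (c>1) ≺ n! ≺ nⁿ.
super-exponential nⁿ dominates polylogarithmic (log n)^2 asymptotically.

z(n) grows faster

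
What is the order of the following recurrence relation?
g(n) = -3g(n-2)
The order is the largest lag k for which g(n-k) appears. Here the deepest term is g(n-2), so the order is 2.

Order 2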